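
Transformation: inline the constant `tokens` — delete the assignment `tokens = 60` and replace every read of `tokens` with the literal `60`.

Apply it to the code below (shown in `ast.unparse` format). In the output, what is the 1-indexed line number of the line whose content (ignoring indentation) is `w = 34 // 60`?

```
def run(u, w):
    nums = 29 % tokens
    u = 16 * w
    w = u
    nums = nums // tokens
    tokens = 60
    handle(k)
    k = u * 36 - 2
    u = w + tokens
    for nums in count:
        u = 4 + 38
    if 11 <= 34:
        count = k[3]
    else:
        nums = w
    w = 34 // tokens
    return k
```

Transformed code:
def run(u, w):
    nums = 29 % 60
    u = 16 * w
    w = u
    nums = nums // 60
    handle(k)
    k = u * 36 - 2
    u = w + 60
    for nums in count:
        u = 4 + 38
    if 11 <= 34:
        count = k[3]
    else:
        nums = w
    w = 34 // 60
    return k

15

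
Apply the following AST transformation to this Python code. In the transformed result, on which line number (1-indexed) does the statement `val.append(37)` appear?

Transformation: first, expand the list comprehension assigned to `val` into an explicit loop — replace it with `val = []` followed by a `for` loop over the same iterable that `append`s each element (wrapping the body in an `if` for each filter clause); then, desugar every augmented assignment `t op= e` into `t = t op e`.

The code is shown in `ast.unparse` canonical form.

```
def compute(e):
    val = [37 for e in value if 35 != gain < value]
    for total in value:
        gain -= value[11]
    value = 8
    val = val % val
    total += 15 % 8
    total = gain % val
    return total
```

Transformed code:
def compute(e):
    val = []
    for e in value:
        if 35 != gain < value:
            val.append(37)
    for total in value:
        gain = gain - value[11]
    value = 8
    val = val % val
    total = total + 15 % 8
    total = gain % val
    return total

5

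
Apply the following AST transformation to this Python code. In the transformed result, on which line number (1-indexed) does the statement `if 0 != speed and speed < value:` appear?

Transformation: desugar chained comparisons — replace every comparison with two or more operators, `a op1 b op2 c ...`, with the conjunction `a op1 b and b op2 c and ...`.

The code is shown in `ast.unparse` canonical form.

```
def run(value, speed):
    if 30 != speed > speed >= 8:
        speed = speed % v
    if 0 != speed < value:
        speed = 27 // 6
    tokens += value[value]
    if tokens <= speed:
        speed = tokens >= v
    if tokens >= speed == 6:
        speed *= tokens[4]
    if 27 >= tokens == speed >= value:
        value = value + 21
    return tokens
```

Transformed code:
def run(value, speed):
    if 30 != speed and speed > speed and (speed >= 8):
        speed = speed % v
    if 0 != speed and speed < value:
        speed = 27 // 6
    tokens += value[value]
    if tokens <= speed:
        speed = tokens >= v
    if tokens >= speed and speed == 6:
        speed *= tokens[4]
    if 27 >= tokens and tokens == speed and (speed >= value):
        value = value + 21
    return tokens

4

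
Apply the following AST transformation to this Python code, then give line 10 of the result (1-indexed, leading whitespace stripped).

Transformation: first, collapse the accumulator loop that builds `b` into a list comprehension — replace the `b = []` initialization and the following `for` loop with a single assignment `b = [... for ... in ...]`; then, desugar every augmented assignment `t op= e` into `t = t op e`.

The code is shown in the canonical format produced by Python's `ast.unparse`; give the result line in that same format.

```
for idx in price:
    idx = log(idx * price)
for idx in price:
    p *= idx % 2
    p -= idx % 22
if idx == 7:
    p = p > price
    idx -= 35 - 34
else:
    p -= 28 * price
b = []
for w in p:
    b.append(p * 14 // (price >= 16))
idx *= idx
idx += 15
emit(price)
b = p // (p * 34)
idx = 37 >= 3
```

p = p - 28 * price

Transformed code:
for idx in price:
    idx = log(idx * price)
for idx in price:
    p = p * (idx % 2)
    p = p - idx % 22
if idx == 7:
    p = p > price
    idx = idx - (35 - 34)
else:
    p = p - 28 * price
b = [p * 14 // (price >= 16) for w in p]
idx = idx * idx
idx = idx + 15
emit(price)
b = p // (p * 34)
idx = 37 >= 3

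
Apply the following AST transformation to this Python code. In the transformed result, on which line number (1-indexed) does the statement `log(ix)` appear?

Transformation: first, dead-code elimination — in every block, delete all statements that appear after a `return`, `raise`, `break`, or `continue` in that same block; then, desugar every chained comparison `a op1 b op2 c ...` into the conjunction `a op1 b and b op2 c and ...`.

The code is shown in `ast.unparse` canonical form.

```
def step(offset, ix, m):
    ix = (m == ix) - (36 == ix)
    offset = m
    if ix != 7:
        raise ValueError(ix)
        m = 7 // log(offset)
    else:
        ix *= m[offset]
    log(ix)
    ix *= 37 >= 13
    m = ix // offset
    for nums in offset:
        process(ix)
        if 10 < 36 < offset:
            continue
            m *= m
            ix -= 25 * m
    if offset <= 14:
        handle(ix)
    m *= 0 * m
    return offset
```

Transformed code:
def step(offset, ix, m):
    ix = (m == ix) - (36 == ix)
    offset = m
    if ix != 7:
        raise ValueError(ix)
    else:
        ix *= m[offset]
    log(ix)
    ix *= 37 >= 13
    m = ix // offset
    for nums in offset:
        process(ix)
        if 10 < 36 and 36 < offset:
            continue
    if offset <= 14:
        handle(ix)
    m *= 0 * m
    return offset

8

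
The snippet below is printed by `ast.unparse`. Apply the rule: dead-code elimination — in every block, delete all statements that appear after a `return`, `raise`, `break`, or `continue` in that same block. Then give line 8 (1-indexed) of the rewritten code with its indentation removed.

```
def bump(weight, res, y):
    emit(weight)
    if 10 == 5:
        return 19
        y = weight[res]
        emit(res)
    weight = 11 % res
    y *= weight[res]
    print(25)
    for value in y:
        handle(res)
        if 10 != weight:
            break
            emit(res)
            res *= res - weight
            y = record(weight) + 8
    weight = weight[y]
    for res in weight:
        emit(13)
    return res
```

Transformed code:
def bump(weight, res, y):
    emit(weight)
    if 10 == 5:
        return 19
    weight = 11 % res
    y *= weight[res]
    print(25)
    for value in y:
        handle(res)
        if 10 != weight:
            break
    weight = weight[y]
    for res in weight:
        emit(13)
    return res

for value in y:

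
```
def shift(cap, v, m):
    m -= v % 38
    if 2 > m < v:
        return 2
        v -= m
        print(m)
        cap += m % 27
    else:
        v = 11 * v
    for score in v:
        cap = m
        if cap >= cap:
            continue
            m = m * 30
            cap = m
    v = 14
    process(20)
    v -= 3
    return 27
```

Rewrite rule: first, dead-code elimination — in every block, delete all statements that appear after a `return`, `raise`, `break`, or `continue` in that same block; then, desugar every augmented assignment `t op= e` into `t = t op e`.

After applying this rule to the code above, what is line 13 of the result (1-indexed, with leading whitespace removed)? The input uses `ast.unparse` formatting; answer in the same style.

Transformed code:
def shift(cap, v, m):
    m = m - v % 38
    if 2 > m < v:
        return 2
    else:
        v = 11 * v
    for score in v:
        cap = m
        if cap >= cap:
            continue
    v = 14
    process(20)
    v = v - 3
    return 27

v = v - 3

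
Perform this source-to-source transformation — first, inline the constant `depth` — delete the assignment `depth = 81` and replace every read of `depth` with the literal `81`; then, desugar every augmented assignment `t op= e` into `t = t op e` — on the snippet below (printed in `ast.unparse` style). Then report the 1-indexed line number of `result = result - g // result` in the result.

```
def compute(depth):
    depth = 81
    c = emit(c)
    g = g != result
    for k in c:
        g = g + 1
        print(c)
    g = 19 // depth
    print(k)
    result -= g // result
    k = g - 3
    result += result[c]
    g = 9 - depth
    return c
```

Transformed code:
def compute(depth):
    c = emit(c)
    g = g != result
    for k in c:
        g = g + 1
        print(c)
    g = 19 // 81
    print(k)
    result = result - g // result
    k = g - 3
    result = result + result[c]
    g = 9 - 81
    return c

9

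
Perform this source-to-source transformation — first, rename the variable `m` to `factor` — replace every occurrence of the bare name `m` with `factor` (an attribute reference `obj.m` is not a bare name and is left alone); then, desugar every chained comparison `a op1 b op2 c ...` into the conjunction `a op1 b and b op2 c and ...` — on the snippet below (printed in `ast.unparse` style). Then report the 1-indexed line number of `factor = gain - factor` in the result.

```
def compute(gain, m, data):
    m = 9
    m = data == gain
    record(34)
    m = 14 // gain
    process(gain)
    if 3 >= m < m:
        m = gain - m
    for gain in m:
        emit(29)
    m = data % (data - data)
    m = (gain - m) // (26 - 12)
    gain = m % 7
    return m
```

8

Transformed code:
def compute(gain, factor, data):
    factor = 9
    factor = data == gain
    record(34)
    factor = 14 // gain
    process(gain)
    if 3 >= factor and factor < factor:
        factor = gain - factor
    for gain in factor:
        emit(29)
    factor = data % (data - data)
    factor = (gain - factor) // (26 - 12)
    gain = factor % 7
    return factor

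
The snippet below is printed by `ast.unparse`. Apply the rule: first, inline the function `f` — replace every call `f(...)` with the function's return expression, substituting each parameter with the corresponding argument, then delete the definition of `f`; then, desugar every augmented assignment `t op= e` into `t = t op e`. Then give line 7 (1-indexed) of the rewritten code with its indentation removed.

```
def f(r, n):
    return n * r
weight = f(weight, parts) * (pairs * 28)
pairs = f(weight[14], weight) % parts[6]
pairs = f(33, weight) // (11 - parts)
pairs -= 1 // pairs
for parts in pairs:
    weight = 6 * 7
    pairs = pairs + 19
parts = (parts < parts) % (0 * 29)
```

pairs = pairs + 19

Transformed code:
weight = parts * weight * (pairs * 28)
pairs = weight * weight[14] % parts[6]
pairs = weight * 33 // (11 - parts)
pairs = pairs - 1 // pairs
for parts in pairs:
    weight = 6 * 7
    pairs = pairs + 19
parts = (parts < parts) % (0 * 29)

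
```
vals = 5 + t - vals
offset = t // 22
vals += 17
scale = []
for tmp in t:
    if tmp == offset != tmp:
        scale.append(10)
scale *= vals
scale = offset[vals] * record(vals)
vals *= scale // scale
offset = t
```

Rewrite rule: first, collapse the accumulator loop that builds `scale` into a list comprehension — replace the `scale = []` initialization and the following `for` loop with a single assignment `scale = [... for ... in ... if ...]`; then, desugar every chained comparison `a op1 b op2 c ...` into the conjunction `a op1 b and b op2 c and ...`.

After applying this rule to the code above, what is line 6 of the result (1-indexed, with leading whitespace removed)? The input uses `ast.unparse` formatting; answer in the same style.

Transformed code:
vals = 5 + t - vals
offset = t // 22
vals += 17
scale = [10 for tmp in t if tmp == offset and offset != tmp]
scale *= vals
scale = offset[vals] * record(vals)
vals *= scale // scale
offset = t

scale = offset[vals] * record(vals)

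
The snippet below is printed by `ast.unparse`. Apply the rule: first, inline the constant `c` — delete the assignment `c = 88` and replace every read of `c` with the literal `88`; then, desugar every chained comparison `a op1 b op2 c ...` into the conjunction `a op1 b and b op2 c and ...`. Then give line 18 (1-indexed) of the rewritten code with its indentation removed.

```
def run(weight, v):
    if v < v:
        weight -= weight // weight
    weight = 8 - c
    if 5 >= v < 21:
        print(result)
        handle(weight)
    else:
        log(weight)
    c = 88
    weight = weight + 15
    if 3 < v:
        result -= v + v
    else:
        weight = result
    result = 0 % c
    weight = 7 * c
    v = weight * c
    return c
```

Transformed code:
def run(weight, v):
    if v < v:
        weight -= weight // weight
    weight = 8 - 88
    if 5 >= v and v < 21:
        print(result)
        handle(weight)
    else:
        log(weight)
    weight = weight + 15
    if 3 < v:
        result -= v + v
    else:
        weight = result
    result = 0 % 88
    weight = 7 * 88
    v = weight * 88
    return 88

return 88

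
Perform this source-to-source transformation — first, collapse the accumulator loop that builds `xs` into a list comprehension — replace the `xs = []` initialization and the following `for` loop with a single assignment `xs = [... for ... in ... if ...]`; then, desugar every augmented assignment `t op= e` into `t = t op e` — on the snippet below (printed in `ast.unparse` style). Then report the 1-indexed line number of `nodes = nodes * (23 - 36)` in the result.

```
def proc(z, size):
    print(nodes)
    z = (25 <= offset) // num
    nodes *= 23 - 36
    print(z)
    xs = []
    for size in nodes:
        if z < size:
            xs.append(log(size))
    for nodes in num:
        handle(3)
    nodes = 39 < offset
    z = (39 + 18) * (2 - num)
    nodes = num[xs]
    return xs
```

4

Transformed code:
def proc(z, size):
    print(nodes)
    z = (25 <= offset) // num
    nodes = nodes * (23 - 36)
    print(z)
    xs = [log(size) for size in nodes if z < size]
    for nodes in num:
        handle(3)
    nodes = 39 < offset
    z = (39 + 18) * (2 - num)
    nodes = num[xs]
    return xs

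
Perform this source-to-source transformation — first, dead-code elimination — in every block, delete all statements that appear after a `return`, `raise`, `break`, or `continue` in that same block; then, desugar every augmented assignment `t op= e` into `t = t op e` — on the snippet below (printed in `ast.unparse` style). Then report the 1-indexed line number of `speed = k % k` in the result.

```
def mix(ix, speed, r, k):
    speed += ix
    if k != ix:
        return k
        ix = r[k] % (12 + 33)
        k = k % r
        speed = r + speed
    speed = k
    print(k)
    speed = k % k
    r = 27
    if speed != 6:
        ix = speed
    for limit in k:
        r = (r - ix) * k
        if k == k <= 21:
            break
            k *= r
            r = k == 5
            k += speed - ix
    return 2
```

Transformed code:
def mix(ix, speed, r, k):
    speed = speed + ix
    if k != ix:
        return k
    speed = k
    print(k)
    speed = k % k
    r = 27
    if speed != 6:
        ix = speed
    for limit in k:
        r = (r - ix) * k
        if k == k <= 21:
            break
    return 2

7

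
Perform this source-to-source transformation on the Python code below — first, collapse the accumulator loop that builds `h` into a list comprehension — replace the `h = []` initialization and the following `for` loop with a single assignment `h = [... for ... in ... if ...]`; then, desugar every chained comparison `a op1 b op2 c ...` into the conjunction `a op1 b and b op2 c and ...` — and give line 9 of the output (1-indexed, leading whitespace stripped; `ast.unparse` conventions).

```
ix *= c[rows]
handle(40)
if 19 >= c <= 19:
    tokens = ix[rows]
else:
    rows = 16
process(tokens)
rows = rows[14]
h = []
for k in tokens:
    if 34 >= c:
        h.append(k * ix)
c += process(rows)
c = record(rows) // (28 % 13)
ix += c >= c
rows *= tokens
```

Transformed code:
ix *= c[rows]
handle(40)
if 19 >= c and c <= 19:
    tokens = ix[rows]
else:
    rows = 16
process(tokens)
rows = rows[14]
h = [k * ix for k in tokens if 34 >= c]
c += process(rows)
c = record(rows) // (28 % 13)
ix += c >= c
rows *= tokens

h = [k * ix for k in tokens if 34 >= c]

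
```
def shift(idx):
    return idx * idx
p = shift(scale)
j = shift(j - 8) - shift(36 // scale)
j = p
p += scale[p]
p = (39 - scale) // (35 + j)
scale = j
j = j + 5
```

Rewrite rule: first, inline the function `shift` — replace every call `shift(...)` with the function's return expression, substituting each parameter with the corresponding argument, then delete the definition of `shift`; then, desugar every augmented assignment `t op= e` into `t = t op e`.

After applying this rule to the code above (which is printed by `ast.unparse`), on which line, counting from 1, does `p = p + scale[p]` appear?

Transformed code:
p = scale * scale
j = (j - 8) * (j - 8) - 36 // scale * (36 // scale)
j = p
p = p + scale[p]
p = (39 - scale) // (35 + j)
scale = j
j = j + 5

4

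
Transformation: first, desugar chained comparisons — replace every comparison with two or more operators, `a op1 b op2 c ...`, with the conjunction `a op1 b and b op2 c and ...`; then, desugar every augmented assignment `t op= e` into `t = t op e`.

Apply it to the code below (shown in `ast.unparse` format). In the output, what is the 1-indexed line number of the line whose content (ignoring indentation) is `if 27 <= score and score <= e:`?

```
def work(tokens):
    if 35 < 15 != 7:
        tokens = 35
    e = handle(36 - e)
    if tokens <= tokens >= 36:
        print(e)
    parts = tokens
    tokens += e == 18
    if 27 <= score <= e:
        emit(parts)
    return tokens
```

Transformed code:
def work(tokens):
    if 35 < 15 and 15 != 7:
        tokens = 35
    e = handle(36 - e)
    if tokens <= tokens and tokens >= 36:
        print(e)
    parts = tokens
    tokens = tokens + (e == 18)
    if 27 <= score and score <= e:
        emit(parts)
    return tokens

9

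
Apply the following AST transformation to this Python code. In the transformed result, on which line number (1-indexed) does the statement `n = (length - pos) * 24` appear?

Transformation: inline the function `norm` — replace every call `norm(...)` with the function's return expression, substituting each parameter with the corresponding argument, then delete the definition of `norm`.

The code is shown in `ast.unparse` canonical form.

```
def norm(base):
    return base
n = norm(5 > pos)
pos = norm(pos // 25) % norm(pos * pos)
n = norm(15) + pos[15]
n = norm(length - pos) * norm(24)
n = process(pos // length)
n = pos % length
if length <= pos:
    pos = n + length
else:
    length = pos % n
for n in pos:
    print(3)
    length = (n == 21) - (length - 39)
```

Transformed code:
n = 5 > pos
pos = pos // 25 % (pos * pos)
n = 15 + pos[15]
n = (length - pos) * 24
n = process(pos // length)
n = pos % length
if length <= pos:
    pos = n + length
else:
    length = pos % n
for n in pos:
    print(3)
    length = (n == 21) - (length - 39)

4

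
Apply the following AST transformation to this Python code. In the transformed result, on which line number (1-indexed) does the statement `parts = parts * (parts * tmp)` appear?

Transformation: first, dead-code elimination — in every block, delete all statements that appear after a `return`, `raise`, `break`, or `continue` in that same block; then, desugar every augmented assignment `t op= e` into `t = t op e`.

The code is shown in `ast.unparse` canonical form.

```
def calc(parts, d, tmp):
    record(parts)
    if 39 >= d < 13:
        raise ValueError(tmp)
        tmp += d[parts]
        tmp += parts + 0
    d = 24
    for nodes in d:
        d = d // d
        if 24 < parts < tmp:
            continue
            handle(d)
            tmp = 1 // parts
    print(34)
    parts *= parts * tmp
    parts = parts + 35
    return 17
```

11

Transformed code:
def calc(parts, d, tmp):
    record(parts)
    if 39 >= d < 13:
        raise ValueError(tmp)
    d = 24
    for nodes in d:
        d = d // d
        if 24 < parts < tmp:
            continue
    print(34)
    parts = parts * (parts * tmp)
    parts = parts + 35
    return 17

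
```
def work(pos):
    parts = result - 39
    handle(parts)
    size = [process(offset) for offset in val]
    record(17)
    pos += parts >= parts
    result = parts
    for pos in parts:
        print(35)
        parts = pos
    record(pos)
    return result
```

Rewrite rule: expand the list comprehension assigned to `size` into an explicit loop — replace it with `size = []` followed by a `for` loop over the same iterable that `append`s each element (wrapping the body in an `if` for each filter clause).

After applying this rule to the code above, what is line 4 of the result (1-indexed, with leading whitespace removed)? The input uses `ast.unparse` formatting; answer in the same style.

size = []

Transformed code:
def work(pos):
    parts = result - 39
    handle(parts)
    size = []
    for offset in val:
        size.append(process(offset))
    record(17)
    pos += parts >= parts
    result = parts
    for pos in parts:
        print(35)
        parts = pos
    record(pos)
    return result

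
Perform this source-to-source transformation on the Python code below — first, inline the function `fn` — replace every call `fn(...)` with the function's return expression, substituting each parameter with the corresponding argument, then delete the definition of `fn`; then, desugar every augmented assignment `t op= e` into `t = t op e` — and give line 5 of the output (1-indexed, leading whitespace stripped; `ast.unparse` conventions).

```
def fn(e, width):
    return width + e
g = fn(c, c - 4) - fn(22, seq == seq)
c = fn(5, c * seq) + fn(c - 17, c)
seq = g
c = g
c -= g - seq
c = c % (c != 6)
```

c = c - (g - seq)

Transformed code:
g = c - 4 + c - ((seq == seq) + 22)
c = c * seq + 5 + (c + (c - 17))
seq = g
c = g
c = c - (g - seq)
c = c % (c != 6)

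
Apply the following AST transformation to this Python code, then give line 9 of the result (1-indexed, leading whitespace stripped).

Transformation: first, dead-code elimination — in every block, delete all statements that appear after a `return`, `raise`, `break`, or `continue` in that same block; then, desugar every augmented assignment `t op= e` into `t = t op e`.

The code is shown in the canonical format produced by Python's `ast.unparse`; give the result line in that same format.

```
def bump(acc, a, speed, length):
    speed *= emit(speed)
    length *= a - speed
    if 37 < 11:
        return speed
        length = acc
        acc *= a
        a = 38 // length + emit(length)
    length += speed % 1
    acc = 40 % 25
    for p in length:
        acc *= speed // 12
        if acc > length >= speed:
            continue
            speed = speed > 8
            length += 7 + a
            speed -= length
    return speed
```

Transformed code:
def bump(acc, a, speed, length):
    speed = speed * emit(speed)
    length = length * (a - speed)
    if 37 < 11:
        return speed
    length = length + speed % 1
    acc = 40 % 25
    for p in length:
        acc = acc * (speed // 12)
        if acc > length >= speed:
            continue
    return speed

acc = acc * (speed // 12)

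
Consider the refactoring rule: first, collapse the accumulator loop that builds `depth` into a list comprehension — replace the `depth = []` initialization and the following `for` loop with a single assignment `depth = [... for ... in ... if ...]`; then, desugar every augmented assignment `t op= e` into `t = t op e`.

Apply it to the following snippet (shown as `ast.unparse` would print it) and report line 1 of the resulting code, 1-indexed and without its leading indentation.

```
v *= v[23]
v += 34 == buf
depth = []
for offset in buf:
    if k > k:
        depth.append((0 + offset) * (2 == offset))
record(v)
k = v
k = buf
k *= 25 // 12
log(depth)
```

v = v * v[23]

Transformed code:
v = v * v[23]
v = v + (34 == buf)
depth = [(0 + offset) * (2 == offset) for offset in buf if k > k]
record(v)
k = v
k = buf
k = k * (25 // 12)
log(depth)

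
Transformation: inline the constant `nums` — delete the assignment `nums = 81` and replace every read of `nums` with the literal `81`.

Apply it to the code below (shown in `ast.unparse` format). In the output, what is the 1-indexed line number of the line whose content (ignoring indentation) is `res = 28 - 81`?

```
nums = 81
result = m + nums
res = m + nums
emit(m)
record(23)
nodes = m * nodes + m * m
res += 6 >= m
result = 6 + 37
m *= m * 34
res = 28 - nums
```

9

Transformed code:
result = m + 81
res = m + 81
emit(m)
record(23)
nodes = m * nodes + m * m
res += 6 >= m
result = 6 + 37
m *= m * 34
res = 28 - 81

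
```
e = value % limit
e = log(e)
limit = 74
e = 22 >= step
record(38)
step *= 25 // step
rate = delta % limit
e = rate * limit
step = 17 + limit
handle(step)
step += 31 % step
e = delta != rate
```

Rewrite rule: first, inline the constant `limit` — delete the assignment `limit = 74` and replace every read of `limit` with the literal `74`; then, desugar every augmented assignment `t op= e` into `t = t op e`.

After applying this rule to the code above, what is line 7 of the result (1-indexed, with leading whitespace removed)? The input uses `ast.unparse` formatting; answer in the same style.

e = rate * 74

Transformed code:
e = value % 74
e = log(e)
e = 22 >= step
record(38)
step = step * (25 // step)
rate = delta % 74
e = rate * 74
step = 17 + 74
handle(step)
step = step + 31 % step
e = delta != rate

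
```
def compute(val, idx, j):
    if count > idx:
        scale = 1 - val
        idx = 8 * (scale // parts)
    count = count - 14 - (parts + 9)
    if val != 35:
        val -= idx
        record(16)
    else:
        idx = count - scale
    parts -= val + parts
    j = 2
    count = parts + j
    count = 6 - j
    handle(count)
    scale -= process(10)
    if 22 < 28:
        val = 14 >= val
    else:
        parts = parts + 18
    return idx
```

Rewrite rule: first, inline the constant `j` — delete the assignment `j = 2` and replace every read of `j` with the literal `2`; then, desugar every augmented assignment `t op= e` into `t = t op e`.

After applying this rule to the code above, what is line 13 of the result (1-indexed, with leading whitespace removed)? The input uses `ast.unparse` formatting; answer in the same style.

count = 6 - 2

Transformed code:
def compute(val, idx, j):
    if count > idx:
        scale = 1 - val
        idx = 8 * (scale // parts)
    count = count - 14 - (parts + 9)
    if val != 35:
        val = val - idx
        record(16)
    else:
        idx = count - scale
    parts = parts - (val + parts)
    count = parts + 2
    count = 6 - 2
    handle(count)
    scale = scale - process(10)
    if 22 < 28:
        val = 14 >= val
    else:
        parts = parts + 18
    return idx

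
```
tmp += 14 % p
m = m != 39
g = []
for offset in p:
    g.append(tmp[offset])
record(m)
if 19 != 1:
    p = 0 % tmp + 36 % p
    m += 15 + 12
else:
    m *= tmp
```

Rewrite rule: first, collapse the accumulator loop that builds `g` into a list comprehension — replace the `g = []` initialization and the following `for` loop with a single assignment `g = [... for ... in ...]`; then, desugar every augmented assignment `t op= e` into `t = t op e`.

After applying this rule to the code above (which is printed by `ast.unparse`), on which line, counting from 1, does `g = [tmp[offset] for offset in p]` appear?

Transformed code:
tmp = tmp + 14 % p
m = m != 39
g = [tmp[offset] for offset in p]
record(m)
if 19 != 1:
    p = 0 % tmp + 36 % p
    m = m + (15 + 12)
else:
    m = m * tmp

3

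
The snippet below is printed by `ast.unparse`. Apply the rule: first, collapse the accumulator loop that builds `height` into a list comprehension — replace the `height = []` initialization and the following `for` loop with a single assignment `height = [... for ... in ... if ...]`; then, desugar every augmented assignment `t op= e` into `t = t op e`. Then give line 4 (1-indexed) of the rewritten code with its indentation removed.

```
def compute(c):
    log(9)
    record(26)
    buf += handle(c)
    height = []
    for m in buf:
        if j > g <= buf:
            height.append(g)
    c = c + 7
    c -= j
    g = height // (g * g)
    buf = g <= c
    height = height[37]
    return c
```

Transformed code:
def compute(c):
    log(9)
    record(26)
    buf = buf + handle(c)
    height = [g for m in buf if j > g <= buf]
    c = c + 7
    c = c - j
    g = height // (g * g)
    buf = g <= c
    height = height[37]
    return c

buf = buf + handle(c)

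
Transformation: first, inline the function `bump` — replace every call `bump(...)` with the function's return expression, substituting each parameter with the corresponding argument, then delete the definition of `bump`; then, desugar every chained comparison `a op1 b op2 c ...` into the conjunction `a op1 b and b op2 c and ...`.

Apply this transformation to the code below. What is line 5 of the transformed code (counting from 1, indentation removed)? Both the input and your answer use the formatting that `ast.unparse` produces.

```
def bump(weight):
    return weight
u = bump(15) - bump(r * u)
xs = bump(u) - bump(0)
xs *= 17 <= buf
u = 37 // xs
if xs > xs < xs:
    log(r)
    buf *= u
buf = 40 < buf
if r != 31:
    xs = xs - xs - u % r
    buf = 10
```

Transformed code:
u = 15 - r * u
xs = u - 0
xs *= 17 <= buf
u = 37 // xs
if xs > xs and xs < xs:
    log(r)
    buf *= u
buf = 40 < buf
if r != 31:
    xs = xs - xs - u % r
    buf = 10

if xs > xs and xs < xs:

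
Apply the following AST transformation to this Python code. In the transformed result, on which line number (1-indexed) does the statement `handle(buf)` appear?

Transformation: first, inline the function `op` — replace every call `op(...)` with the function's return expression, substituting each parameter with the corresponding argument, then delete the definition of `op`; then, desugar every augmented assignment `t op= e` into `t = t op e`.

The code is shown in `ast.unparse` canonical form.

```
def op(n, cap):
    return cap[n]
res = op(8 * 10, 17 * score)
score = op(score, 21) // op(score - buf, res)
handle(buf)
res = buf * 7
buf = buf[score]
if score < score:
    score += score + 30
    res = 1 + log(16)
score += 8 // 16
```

Transformed code:
res = (17 * score)[8 * 10]
score = 21[score] // res[score - buf]
handle(buf)
res = buf * 7
buf = buf[score]
if score < score:
    score = score + (score + 30)
    res = 1 + log(16)
score = score + 8 // 16

3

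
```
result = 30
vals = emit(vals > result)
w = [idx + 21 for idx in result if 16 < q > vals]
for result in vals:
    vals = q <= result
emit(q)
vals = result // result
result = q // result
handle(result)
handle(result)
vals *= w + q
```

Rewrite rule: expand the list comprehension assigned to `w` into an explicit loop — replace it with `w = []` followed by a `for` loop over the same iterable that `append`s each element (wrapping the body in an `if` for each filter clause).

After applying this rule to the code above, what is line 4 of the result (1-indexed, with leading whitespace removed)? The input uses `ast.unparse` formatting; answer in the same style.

Transformed code:
result = 30
vals = emit(vals > result)
w = []
for idx in result:
    if 16 < q > vals:
        w.append(idx + 21)
for result in vals:
    vals = q <= result
emit(q)
vals = result // result
result = q // result
handle(result)
handle(result)
vals *= w + q

for idx in result:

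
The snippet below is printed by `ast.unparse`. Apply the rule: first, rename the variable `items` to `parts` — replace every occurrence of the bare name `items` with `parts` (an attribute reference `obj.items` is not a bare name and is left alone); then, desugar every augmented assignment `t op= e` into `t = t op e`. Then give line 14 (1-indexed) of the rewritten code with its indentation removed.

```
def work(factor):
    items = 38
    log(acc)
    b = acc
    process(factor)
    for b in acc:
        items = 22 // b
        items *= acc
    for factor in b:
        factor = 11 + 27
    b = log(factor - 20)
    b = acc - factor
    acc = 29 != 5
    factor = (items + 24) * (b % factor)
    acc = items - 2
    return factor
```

factor = (parts + 24) * (b % factor)

Transformed code:
def work(factor):
    parts = 38
    log(acc)
    b = acc
    process(factor)
    for b in acc:
        parts = 22 // b
        parts = parts * acc
    for factor in b:
        factor = 11 + 27
    b = log(factor - 20)
    b = acc - factor
    acc = 29 != 5
    factor = (parts + 24) * (b % factor)
    acc = parts - 2
    return factor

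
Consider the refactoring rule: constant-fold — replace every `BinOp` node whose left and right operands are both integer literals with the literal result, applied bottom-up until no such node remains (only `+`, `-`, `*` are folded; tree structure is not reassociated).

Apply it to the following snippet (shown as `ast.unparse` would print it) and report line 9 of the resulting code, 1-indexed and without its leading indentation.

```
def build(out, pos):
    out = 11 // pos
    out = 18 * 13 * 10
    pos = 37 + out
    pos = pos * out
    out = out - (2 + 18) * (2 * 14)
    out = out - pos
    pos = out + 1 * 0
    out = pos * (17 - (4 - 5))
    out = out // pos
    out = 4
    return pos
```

out = pos * 18

Transformed code:
def build(out, pos):
    out = 11 // pos
    out = 2340
    pos = 37 + out
    pos = pos * out
    out = out - 560
    out = out - pos
    pos = out + 0
    out = pos * 18
    out = out // pos
    out = 4
    return pos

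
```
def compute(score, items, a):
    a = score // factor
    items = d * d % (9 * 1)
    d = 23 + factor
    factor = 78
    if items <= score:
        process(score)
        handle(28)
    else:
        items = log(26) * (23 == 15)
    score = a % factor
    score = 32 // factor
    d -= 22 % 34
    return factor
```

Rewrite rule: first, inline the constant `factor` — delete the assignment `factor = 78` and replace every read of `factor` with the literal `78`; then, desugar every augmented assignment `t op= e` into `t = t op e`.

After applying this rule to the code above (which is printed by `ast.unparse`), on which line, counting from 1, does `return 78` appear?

Transformed code:
def compute(score, items, a):
    a = score // 78
    items = d * d % (9 * 1)
    d = 23 + 78
    if items <= score:
        process(score)
        handle(28)
    else:
        items = log(26) * (23 == 15)
    score = a % 78
    score = 32 // 78
    d = d - 22 % 34
    return 78

13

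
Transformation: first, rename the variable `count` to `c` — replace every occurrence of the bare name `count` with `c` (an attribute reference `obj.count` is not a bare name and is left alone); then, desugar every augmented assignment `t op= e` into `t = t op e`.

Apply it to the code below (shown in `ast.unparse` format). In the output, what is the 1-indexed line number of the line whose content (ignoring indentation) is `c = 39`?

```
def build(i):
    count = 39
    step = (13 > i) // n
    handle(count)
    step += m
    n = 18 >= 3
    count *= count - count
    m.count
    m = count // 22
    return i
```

2

Transformed code:
def build(i):
    c = 39
    step = (13 > i) // n
    handle(c)
    step = step + m
    n = 18 >= 3
    c = c * (c - c)
    m.count
    m = c // 22
    return i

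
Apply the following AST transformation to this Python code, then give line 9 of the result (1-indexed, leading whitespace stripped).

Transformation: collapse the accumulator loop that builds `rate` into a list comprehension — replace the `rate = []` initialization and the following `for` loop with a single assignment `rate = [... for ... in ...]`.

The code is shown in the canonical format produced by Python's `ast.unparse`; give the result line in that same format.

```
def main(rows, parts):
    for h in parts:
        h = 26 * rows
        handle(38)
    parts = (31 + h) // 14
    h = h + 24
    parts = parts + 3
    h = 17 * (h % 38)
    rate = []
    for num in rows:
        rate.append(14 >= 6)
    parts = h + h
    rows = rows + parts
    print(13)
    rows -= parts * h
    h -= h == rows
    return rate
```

Transformed code:
def main(rows, parts):
    for h in parts:
        h = 26 * rows
        handle(38)
    parts = (31 + h) // 14
    h = h + 24
    parts = parts + 3
    h = 17 * (h % 38)
    rate = [14 >= 6 for num in rows]
    parts = h + h
    rows = rows + parts
    print(13)
    rows -= parts * h
    h -= h == rows
    return rate

rate = [14 >= 6 for num in rows]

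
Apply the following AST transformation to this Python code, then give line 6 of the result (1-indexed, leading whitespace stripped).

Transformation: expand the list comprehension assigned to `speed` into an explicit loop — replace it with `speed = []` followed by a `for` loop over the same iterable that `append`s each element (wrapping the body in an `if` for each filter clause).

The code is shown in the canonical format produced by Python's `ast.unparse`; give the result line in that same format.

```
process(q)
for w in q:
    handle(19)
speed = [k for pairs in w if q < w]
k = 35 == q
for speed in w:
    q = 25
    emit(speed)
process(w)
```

if q < w:

Transformed code:
process(q)
for w in q:
    handle(19)
speed = []
for pairs in w:
    if q < w:
        speed.append(k)
k = 35 == q
for speed in w:
    q = 25
    emit(speed)
process(w)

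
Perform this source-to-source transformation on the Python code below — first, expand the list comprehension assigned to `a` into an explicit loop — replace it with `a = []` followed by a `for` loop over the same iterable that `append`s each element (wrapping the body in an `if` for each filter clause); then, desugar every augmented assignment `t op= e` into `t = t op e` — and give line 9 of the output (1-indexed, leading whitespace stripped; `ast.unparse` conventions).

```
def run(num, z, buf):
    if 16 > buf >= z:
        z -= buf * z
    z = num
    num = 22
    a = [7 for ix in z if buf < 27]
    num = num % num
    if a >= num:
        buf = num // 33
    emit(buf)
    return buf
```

Transformed code:
def run(num, z, buf):
    if 16 > buf >= z:
        z = z - buf * z
    z = num
    num = 22
    a = []
    for ix in z:
        if buf < 27:
            a.append(7)
    num = num % num
    if a >= num:
        buf = num // 33
    emit(buf)
    return buf

a.append(7)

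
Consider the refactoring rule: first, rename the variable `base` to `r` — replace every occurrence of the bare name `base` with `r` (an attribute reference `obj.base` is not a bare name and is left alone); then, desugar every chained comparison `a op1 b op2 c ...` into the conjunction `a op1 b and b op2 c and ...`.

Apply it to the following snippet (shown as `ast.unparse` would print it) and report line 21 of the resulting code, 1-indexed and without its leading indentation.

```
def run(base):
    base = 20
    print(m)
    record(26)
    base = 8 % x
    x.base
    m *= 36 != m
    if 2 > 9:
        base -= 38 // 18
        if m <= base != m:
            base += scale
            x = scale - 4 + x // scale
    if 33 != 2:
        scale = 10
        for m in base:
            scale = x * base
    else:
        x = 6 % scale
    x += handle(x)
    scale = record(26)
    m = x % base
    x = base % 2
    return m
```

m = x % r

Transformed code:
def run(r):
    r = 20
    print(m)
    record(26)
    r = 8 % x
    x.base
    m *= 36 != m
    if 2 > 9:
        r -= 38 // 18
        if m <= r and r != m:
            r += scale
            x = scale - 4 + x // scale
    if 33 != 2:
        scale = 10
        for m in r:
            scale = x * r
    else:
        x = 6 % scale
    x += handle(x)
    scale = record(26)
    m = x % r
    x = r % 2
    return m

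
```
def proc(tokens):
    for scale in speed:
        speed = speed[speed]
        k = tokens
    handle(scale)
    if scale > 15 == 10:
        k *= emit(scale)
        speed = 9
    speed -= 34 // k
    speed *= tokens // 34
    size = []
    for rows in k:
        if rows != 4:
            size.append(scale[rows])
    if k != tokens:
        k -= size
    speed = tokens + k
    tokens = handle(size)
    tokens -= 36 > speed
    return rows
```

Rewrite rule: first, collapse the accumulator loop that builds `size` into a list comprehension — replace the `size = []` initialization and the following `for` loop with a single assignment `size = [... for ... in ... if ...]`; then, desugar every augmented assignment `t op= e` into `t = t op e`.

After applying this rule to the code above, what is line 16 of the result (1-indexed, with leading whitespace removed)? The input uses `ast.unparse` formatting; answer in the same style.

tokens = tokens - (36 > speed)

Transformed code:
def proc(tokens):
    for scale in speed:
        speed = speed[speed]
        k = tokens
    handle(scale)
    if scale > 15 == 10:
        k = k * emit(scale)
        speed = 9
    speed = speed - 34 // k
    speed = speed * (tokens // 34)
    size = [scale[rows] for rows in k if rows != 4]
    if k != tokens:
        k = k - size
    speed = tokens + k
    tokens = handle(size)
    tokens = tokens - (36 > speed)
    return rows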